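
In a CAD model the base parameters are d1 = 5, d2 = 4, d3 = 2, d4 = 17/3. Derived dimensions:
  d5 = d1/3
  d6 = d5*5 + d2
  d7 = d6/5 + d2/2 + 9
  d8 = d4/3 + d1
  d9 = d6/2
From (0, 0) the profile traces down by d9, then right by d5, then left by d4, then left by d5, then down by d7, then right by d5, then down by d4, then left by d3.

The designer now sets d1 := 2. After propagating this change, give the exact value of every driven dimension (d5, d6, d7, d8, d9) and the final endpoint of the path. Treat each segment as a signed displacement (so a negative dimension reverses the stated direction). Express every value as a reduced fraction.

d5 = 2/3
d6 = 22/3
d7 = 187/15
d8 = 35/9
d9 = 11/3
endpoint = (-7, -109/5)

Apply edit: d1 := 2
  d5 = d1/3 = 2/3
  d6 = d5*5 + d2 = 22/3
  d7 = d6/5 + d2/2 + 9 = 187/15
  d8 = d4/3 + d1 = 35/9
  d9 = d6/2 = 11/3
Walk from origin (0, 0):
  seg 1: down by d9 = 11/3 → (0, -11/3)
  seg 2: right by d5 = 2/3 → (2/3, -11/3)
  seg 3: left by d4 = 17/3 → (-5, -11/3)
  seg 4: left by d5 = 2/3 → (-17/3, -11/3)
  seg 5: down by d7 = 187/15 → (-17/3, -242/15)
  seg 6: right by d5 = 2/3 → (-5, -242/15)
  seg 7: down by d4 = 17/3 → (-5, -109/5)
  seg 8: left by d3 = 2 → (-7, -109/5)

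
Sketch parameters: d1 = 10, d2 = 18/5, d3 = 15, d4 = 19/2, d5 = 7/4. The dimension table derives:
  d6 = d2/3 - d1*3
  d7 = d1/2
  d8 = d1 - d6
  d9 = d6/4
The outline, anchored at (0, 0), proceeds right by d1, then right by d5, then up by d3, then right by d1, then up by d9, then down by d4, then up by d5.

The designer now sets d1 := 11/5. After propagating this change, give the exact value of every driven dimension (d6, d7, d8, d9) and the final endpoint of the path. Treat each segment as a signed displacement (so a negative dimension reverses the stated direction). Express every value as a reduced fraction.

Apply edit: d1 := 11/5
  d6 = d2/3 - d1*3 = -27/5
  d7 = d1/2 = 11/10
  d8 = d1 - d6 = 38/5
  d9 = d6/4 = -27/20
Walk from origin (0, 0):
  seg 1: right by d1 = 11/5 → (11/5, 0)
  seg 2: right by d5 = 7/4 → (79/20, 0)
  seg 3: up by d3 = 15 → (79/20, 15)
  seg 4: right by d1 = 11/5 → (123/20, 15)
  seg 5: up by d9 = -27/20 → (123/20, 273/20)
  seg 6: down by d4 = 19/2 → (123/20, 83/20)
  seg 7: up by d5 = 7/4 → (123/20, 59/10)

d6 = -27/5
d7 = 11/10
d8 = 38/5
d9 = -27/20
endpoint = (123/20, 59/10)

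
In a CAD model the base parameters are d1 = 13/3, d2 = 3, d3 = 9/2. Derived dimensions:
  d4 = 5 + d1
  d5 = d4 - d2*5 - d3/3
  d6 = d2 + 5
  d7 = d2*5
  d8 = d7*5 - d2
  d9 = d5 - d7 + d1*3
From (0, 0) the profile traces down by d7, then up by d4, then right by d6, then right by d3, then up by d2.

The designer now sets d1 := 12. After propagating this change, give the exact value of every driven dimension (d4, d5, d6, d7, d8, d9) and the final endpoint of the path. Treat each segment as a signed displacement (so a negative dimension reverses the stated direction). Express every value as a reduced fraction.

d4 = 17
d5 = 1/2
d6 = 8
d7 = 15
d8 = 72
d9 = 43/2
endpoint = (25/2, 5)

Apply edit: d1 := 12
  d4 = 5 + d1 = 17
  d5 = d4 - d2*5 - d3/3 = 1/2
  d6 = d2 + 5 = 8
  d7 = d2*5 = 15
  d8 = d7*5 - d2 = 72
  d9 = d5 - d7 + d1*3 = 43/2
Walk from origin (0, 0):
  seg 1: down by d7 = 15 → (0, -15)
  seg 2: up by d4 = 17 → (0, 2)
  seg 3: right by d6 = 8 → (8, 2)
  seg 4: right by d3 = 9/2 → (25/2, 2)
  seg 5: up by d2 = 3 → (25/2, 5)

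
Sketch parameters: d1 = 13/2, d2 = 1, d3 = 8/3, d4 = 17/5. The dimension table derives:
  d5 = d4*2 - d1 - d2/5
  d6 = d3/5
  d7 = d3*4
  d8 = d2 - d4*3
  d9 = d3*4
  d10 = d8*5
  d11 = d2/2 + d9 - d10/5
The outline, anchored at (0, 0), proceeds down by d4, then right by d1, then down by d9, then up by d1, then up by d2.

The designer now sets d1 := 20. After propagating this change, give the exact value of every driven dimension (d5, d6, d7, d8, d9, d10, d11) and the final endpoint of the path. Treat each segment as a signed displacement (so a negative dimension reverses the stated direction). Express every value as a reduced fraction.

Apply edit: d1 := 20
  d5 = d4*2 - d1 - d2/5 = -67/5
  d6 = d3/5 = 8/15
  d7 = d3*4 = 32/3
  d8 = d2 - d4*3 = -46/5
  d9 = d3*4 = 32/3
  d10 = d8*5 = -46
  d11 = d2/2 + d9 - d10/5 = 611/30
Walk from origin (0, 0):
  seg 1: down by d4 = 17/5 → (0, -17/5)
  seg 2: right by d1 = 20 → (20, -17/5)
  seg 3: down by d9 = 32/3 → (20, -211/15)
  seg 4: up by d1 = 20 → (20, 89/15)
  seg 5: up by d2 = 1 → (20, 104/15)

d5 = -67/5
d6 = 8/15
d7 = 32/3
d8 = -46/5
d9 = 32/3
d10 = -46
d11 = 611/30
endpoint = (20, 104/15)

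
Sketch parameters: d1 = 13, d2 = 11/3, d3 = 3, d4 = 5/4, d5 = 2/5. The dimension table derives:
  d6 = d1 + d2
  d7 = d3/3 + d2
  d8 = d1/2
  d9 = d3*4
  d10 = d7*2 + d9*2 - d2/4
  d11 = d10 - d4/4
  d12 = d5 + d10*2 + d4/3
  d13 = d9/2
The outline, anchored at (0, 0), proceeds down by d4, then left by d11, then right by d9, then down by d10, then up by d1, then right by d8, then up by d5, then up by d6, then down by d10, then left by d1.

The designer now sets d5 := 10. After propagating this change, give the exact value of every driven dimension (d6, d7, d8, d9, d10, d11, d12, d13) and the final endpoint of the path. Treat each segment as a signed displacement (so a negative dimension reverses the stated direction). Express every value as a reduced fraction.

d6 = 50/3
d7 = 14/3
d8 = 13/2
d9 = 12
d10 = 389/12
d11 = 1541/48
d12 = 301/4
d13 = 6
endpoint = (-1277/48, -317/12)

Apply edit: d5 := 10
  d6 = d1 + d2 = 50/3
  d7 = d3/3 + d2 = 14/3
  d8 = d1/2 = 13/2
  d9 = d3*4 = 12
  d10 = d7*2 + d9*2 - d2/4 = 389/12
  d11 = d10 - d4/4 = 1541/48
  d12 = d5 + d10*2 + d4/3 = 301/4
  d13 = d9/2 = 6
Walk from origin (0, 0):
  seg 1: down by d4 = 5/4 → (0, -5/4)
  seg 2: left by d11 = 1541/48 → (-1541/48, -5/4)
  seg 3: right by d9 = 12 → (-965/48, -5/4)
  seg 4: down by d10 = 389/12 → (-965/48, -101/3)
  seg 5: up by d1 = 13 → (-965/48, -62/3)
  seg 6: right by d8 = 13/2 → (-653/48, -62/3)
  seg 7: up by d5 = 10 → (-653/48, -32/3)
  seg 8: up by d6 = 50/3 → (-653/48, 6)
  seg 9: down by d10 = 389/12 → (-653/48, -317/12)
  seg 10: left by d1 = 13 → (-1277/48, -317/12)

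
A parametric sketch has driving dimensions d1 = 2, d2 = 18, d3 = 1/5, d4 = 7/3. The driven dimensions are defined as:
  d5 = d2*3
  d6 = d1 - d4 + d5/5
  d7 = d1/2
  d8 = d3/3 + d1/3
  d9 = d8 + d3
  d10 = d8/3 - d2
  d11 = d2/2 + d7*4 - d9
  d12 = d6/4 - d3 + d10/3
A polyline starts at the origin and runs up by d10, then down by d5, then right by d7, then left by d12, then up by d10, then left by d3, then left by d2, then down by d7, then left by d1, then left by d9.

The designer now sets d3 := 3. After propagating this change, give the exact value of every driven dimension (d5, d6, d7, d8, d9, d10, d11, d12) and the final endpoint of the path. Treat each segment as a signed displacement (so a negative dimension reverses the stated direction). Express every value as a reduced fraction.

d5 = 54
d6 = 157/15
d7 = 1
d8 = 5/3
d9 = 14/3
d10 = -157/9
d11 = 25/3
d12 = -3347/540
endpoint = (-11053/540, -809/9)

Apply edit: d3 := 3
  d5 = d2*3 = 54
  d6 = d1 - d4 + d5/5 = 157/15
  d7 = d1/2 = 1
  d8 = d3/3 + d1/3 = 5/3
  d9 = d8 + d3 = 14/3
  d10 = d8/3 - d2 = -157/9
  d11 = d2/2 + d7*4 - d9 = 25/3
  d12 = d6/4 - d3 + d10/3 = -3347/540
Walk from origin (0, 0):
  seg 1: up by d10 = -157/9 → (0, -157/9)
  seg 2: down by d5 = 54 → (0, -643/9)
  seg 3: right by d7 = 1 → (1, -643/9)
  seg 4: left by d12 = -3347/540 → (3887/540, -643/9)
  seg 5: up by d10 = -157/9 → (3887/540, -800/9)
  seg 6: left by d3 = 3 → (2267/540, -800/9)
  seg 7: left by d2 = 18 → (-7453/540, -800/9)
  seg 8: down by d7 = 1 → (-7453/540, -809/9)
  seg 9: left by d1 = 2 → (-8533/540, -809/9)
  seg 10: left by d9 = 14/3 → (-11053/540, -809/9)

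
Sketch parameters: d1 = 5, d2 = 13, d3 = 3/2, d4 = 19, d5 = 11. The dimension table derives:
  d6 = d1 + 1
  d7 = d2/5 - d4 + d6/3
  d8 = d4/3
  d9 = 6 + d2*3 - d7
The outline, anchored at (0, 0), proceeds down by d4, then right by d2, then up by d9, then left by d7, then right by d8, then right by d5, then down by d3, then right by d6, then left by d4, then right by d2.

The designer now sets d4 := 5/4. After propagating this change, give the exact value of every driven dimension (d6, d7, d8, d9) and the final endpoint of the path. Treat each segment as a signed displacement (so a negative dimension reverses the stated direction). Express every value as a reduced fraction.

d6 = 6
d7 = 67/20
d8 = 5/12
d9 = 833/20
endpoint = (2329/60, 389/10)

Apply edit: d4 := 5/4
  d6 = d1 + 1 = 6
  d7 = d2/5 - d4 + d6/3 = 67/20
  d8 = d4/3 = 5/12
  d9 = 6 + d2*3 - d7 = 833/20
Walk from origin (0, 0):
  seg 1: down by d4 = 5/4 → (0, -5/4)
  seg 2: right by d2 = 13 → (13, -5/4)
  seg 3: up by d9 = 833/20 → (13, 202/5)
  seg 4: left by d7 = 67/20 → (193/20, 202/5)
  seg 5: right by d8 = 5/12 → (151/15, 202/5)
  seg 6: right by d5 = 11 → (316/15, 202/5)
  seg 7: down by d3 = 3/2 → (316/15, 389/10)
  seg 8: right by d6 = 6 → (406/15, 389/10)
  seg 9: left by d4 = 5/4 → (1549/60, 389/10)
  seg 10: right by d2 = 13 → (2329/60, 389/10)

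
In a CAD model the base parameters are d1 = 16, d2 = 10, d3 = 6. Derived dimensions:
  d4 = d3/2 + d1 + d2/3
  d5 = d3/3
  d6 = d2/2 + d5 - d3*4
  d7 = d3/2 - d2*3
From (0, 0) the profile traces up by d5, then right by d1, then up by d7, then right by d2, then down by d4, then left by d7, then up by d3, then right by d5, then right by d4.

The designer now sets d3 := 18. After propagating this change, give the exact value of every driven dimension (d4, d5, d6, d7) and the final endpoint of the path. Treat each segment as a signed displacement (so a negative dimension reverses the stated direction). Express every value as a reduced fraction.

d4 = 85/3
d5 = 6
d6 = -61
d7 = -21
endpoint = (244/3, -76/3)

Apply edit: d3 := 18
  d4 = d3/2 + d1 + d2/3 = 85/3
  d5 = d3/3 = 6
  d6 = d2/2 + d5 - d3*4 = -61
  d7 = d3/2 - d2*3 = -21
Walk from origin (0, 0):
  seg 1: up by d5 = 6 → (0, 6)
  seg 2: right by d1 = 16 → (16, 6)
  seg 3: up by d7 = -21 → (16, -15)
  seg 4: right by d2 = 10 → (26, -15)
  seg 5: down by d4 = 85/3 → (26, -130/3)
  seg 6: left by d7 = -21 → (47, -130/3)
  seg 7: up by d3 = 18 → (47, -76/3)
  seg 8: right by d5 = 6 → (53, -76/3)
  seg 9: right by d4 = 85/3 → (244/3, -76/3)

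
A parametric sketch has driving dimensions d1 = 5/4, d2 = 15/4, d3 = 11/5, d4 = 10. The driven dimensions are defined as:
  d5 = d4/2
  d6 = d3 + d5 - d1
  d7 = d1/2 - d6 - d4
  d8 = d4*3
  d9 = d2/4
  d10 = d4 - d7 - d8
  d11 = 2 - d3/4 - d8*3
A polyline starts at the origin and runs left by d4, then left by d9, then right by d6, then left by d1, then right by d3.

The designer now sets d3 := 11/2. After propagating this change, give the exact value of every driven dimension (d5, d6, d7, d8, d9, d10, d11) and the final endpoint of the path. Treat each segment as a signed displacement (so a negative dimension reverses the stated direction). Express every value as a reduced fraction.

d5 = 5
d6 = 37/4
d7 = -149/8
d8 = 30
d9 = 15/16
d10 = -11/8
d11 = -715/8
endpoint = (41/16, 0)

Apply edit: d3 := 11/2
  d5 = d4/2 = 5
  d6 = d3 + d5 - d1 = 37/4
  d7 = d1/2 - d6 - d4 = -149/8
  d8 = d4*3 = 30
  d9 = d2/4 = 15/16
  d10 = d4 - d7 - d8 = -11/8
  d11 = 2 - d3/4 - d8*3 = -715/8
Walk from origin (0, 0):
  seg 1: left by d4 = 10 → (-10, 0)
  seg 2: left by d9 = 15/16 → (-175/16, 0)
  seg 3: right by d6 = 37/4 → (-27/16, 0)
  seg 4: left by d1 = 5/4 → (-47/16, 0)
  seg 5: right by d3 = 11/2 → (41/16, 0)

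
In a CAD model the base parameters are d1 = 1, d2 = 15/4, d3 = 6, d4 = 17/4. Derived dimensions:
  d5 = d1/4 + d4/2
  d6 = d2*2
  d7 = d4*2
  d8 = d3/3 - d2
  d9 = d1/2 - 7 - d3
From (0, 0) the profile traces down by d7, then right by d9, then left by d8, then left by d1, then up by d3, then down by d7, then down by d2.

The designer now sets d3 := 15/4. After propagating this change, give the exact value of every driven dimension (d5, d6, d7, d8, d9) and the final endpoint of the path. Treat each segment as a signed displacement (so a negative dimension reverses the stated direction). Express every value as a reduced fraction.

d5 = 19/8
d6 = 15/2
d7 = 17/2
d8 = -5/2
d9 = -41/4
endpoint = (-35/4, -17)

Apply edit: d3 := 15/4
  d5 = d1/4 + d4/2 = 19/8
  d6 = d2*2 = 15/2
  d7 = d4*2 = 17/2
  d8 = d3/3 - d2 = -5/2
  d9 = d1/2 - 7 - d3 = -41/4
Walk from origin (0, 0):
  seg 1: down by d7 = 17/2 → (0, -17/2)
  seg 2: right by d9 = -41/4 → (-41/4, -17/2)
  seg 3: left by d8 = -5/2 → (-31/4, -17/2)
  seg 4: left by d1 = 1 → (-35/4, -17/2)
  seg 5: up by d3 = 15/4 → (-35/4, -19/4)
  seg 6: down by d7 = 17/2 → (-35/4, -53/4)
  seg 7: down by d2 = 15/4 → (-35/4, -17)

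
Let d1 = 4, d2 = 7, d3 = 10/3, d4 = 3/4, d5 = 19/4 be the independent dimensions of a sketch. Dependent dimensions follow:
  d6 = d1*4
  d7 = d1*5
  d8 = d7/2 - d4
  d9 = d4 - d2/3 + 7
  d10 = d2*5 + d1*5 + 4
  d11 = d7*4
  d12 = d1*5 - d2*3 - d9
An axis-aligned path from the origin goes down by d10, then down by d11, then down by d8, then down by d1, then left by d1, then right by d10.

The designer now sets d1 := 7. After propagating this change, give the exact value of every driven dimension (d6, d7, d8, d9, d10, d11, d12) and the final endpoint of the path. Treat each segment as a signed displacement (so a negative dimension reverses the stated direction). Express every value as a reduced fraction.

Apply edit: d1 := 7
  d6 = d1*4 = 28
  d7 = d1*5 = 35
  d8 = d7/2 - d4 = 67/4
  d9 = d4 - d2/3 + 7 = 65/12
  d10 = d2*5 + d1*5 + 4 = 74
  d11 = d7*4 = 140
  d12 = d1*5 - d2*3 - d9 = 103/12
Walk from origin (0, 0):
  seg 1: down by d10 = 74 → (0, -74)
  seg 2: down by d11 = 140 → (0, -214)
  seg 3: down by d8 = 67/4 → (0, -923/4)
  seg 4: down by d1 = 7 → (0, -951/4)
  seg 5: left by d1 = 7 → (-7, -951/4)
  seg 6: right by d10 = 74 → (67, -951/4)

d6 = 28
d7 = 35
d8 = 67/4
d9 = 65/12
d10 = 74
d11 = 140
d12 = 103/12
endpoint = (67, -951/4)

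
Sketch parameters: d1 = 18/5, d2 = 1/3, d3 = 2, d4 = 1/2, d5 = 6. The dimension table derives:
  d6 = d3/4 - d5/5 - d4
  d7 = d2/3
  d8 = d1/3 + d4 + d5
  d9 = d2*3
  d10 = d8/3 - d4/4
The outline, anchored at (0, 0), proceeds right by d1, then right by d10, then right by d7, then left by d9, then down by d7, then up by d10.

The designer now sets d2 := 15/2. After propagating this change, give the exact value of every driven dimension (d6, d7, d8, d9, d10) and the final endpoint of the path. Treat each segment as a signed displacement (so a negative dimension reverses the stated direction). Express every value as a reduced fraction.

Apply edit: d2 := 15/2
  d6 = d3/4 - d5/5 - d4 = -6/5
  d7 = d2/3 = 5/2
  d8 = d1/3 + d4 + d5 = 77/10
  d9 = d2*3 = 45/2
  d10 = d8/3 - d4/4 = 293/120
Walk from origin (0, 0):
  seg 1: right by d1 = 18/5 → (18/5, 0)
  seg 2: right by d10 = 293/120 → (145/24, 0)
  seg 3: right by d7 = 5/2 → (205/24, 0)
  seg 4: left by d9 = 45/2 → (-335/24, 0)
  seg 5: down by d7 = 5/2 → (-335/24, -5/2)
  seg 6: up by d10 = 293/120 → (-335/24, -7/120)

d6 = -6/5
d7 = 5/2
d8 = 77/10
d9 = 45/2
d10 = 293/120
endpoint = (-335/24, -7/120)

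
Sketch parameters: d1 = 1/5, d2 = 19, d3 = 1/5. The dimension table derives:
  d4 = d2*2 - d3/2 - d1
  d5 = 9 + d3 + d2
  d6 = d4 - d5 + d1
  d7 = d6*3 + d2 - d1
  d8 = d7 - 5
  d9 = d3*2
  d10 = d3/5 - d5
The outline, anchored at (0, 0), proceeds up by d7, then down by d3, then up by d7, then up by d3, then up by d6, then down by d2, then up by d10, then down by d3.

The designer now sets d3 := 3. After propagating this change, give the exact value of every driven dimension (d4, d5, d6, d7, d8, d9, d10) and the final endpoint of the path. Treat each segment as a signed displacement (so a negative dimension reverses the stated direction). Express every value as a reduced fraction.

Apply edit: d3 := 3
  d4 = d2*2 - d3/2 - d1 = 363/10
  d5 = 9 + d3 + d2 = 31
  d6 = d4 - d5 + d1 = 11/2
  d7 = d6*3 + d2 - d1 = 353/10
  d8 = d7 - 5 = 303/10
  d9 = d3*2 = 6
  d10 = d3/5 - d5 = -152/5
Walk from origin (0, 0):
  seg 1: up by d7 = 353/10 → (0, 353/10)
  seg 2: down by d3 = 3 → (0, 323/10)
  seg 3: up by d7 = 353/10 → (0, 338/5)
  seg 4: up by d3 = 3 → (0, 353/5)
  seg 5: up by d6 = 11/2 → (0, 761/10)
  seg 6: down by d2 = 19 → (0, 571/10)
  seg 7: up by d10 = -152/5 → (0, 267/10)
  seg 8: down by d3 = 3 → (0, 237/10)

d4 = 363/10
d5 = 31
d6 = 11/2
d7 = 353/10
d8 = 303/10
d9 = 6
d10 = -152/5
endpoint = (0, 237/10)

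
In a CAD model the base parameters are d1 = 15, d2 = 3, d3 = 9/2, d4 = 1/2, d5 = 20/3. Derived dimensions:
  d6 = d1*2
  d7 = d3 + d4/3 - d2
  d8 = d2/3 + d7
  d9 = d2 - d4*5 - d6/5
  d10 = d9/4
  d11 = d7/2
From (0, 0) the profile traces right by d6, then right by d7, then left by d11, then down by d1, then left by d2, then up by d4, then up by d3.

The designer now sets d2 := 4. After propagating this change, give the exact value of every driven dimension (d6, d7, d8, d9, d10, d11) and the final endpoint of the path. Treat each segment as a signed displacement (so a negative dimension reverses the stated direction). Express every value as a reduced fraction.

Apply edit: d2 := 4
  d6 = d1*2 = 30
  d7 = d3 + d4/3 - d2 = 2/3
  d8 = d2/3 + d7 = 2
  d9 = d2 - d4*5 - d6/5 = -9/2
  d10 = d9/4 = -9/8
  d11 = d7/2 = 1/3
Walk from origin (0, 0):
  seg 1: right by d6 = 30 → (30, 0)
  seg 2: right by d7 = 2/3 → (92/3, 0)
  seg 3: left by d11 = 1/3 → (91/3, 0)
  seg 4: down by d1 = 15 → (91/3, -15)
  seg 5: left by d2 = 4 → (79/3, -15)
  seg 6: up by d4 = 1/2 → (79/3, -29/2)
  seg 7: up by d3 = 9/2 → (79/3, -10)

d6 = 30
d7 = 2/3
d8 = 2
d9 = -9/2
d10 = -9/8
d11 = 1/3
endpoint = (79/3, -10)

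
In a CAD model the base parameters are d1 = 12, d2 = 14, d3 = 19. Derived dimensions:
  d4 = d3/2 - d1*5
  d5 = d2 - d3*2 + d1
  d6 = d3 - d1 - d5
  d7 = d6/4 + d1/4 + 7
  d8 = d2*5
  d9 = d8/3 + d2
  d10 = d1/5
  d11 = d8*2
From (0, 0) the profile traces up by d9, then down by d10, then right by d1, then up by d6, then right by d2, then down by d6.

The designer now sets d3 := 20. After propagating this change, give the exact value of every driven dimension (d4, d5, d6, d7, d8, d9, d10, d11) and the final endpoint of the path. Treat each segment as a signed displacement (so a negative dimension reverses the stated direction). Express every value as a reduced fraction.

d4 = -50
d5 = -14
d6 = 22
d7 = 31/2
d8 = 70
d9 = 112/3
d10 = 12/5
d11 = 140
endpoint = (26, 524/15)

Apply edit: d3 := 20
  d4 = d3/2 - d1*5 = -50
  d5 = d2 - d3*2 + d1 = -14
  d6 = d3 - d1 - d5 = 22
  d7 = d6/4 + d1/4 + 7 = 31/2
  d8 = d2*5 = 70
  d9 = d8/3 + d2 = 112/3
  d10 = d1/5 = 12/5
  d11 = d8*2 = 140
Walk from origin (0, 0):
  seg 1: up by d9 = 112/3 → (0, 112/3)
  seg 2: down by d10 = 12/5 → (0, 524/15)
  seg 3: right by d1 = 12 → (12, 524/15)
  seg 4: up by d6 = 22 → (12, 854/15)
  seg 5: right by d2 = 14 → (26, 854/15)
  seg 6: down by d6 = 22 → (26, 524/15)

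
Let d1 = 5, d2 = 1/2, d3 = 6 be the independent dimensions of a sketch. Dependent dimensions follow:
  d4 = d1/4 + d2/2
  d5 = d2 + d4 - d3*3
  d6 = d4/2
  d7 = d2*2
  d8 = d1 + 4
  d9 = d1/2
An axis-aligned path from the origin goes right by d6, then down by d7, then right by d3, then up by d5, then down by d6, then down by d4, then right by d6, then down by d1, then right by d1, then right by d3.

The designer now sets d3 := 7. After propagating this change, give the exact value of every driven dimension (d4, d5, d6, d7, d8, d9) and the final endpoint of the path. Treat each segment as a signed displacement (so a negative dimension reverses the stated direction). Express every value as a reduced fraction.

Apply edit: d3 := 7
  d4 = d1/4 + d2/2 = 3/2
  d5 = d2 + d4 - d3*3 = -19
  d6 = d4/2 = 3/4
  d7 = d2*2 = 1
  d8 = d1 + 4 = 9
  d9 = d1/2 = 5/2
Walk from origin (0, 0):
  seg 1: right by d6 = 3/4 → (3/4, 0)
  seg 2: down by d7 = 1 → (3/4, -1)
  seg 3: right by d3 = 7 → (31/4, -1)
  seg 4: up by d5 = -19 → (31/4, -20)
  seg 5: down by d6 = 3/4 → (31/4, -83/4)
  seg 6: down by d4 = 3/2 → (31/4, -89/4)
  seg 7: right by d6 = 3/4 → (17/2, -89/4)
  seg 8: down by d1 = 5 → (17/2, -109/4)
  seg 9: right by d1 = 5 → (27/2, -109/4)
  seg 10: right by d3 = 7 → (41/2, -109/4)

d4 = 3/2
d5 = -19
d6 = 3/4
d7 = 1
d8 = 9
d9 = 5/2
endpoint = (41/2, -109/4)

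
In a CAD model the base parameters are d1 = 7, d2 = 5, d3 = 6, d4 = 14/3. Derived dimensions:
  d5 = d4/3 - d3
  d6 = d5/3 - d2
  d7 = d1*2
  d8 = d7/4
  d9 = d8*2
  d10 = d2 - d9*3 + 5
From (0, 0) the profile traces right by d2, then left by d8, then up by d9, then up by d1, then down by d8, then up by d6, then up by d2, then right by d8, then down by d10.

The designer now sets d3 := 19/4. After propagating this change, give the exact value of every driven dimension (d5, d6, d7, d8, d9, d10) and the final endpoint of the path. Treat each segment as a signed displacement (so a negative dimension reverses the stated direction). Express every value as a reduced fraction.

d5 = -115/36
d6 = -655/108
d7 = 14
d8 = 7/2
d9 = 7
d10 = -11
endpoint = (5, 2207/108)

Apply edit: d3 := 19/4
  d5 = d4/3 - d3 = -115/36
  d6 = d5/3 - d2 = -655/108
  d7 = d1*2 = 14
  d8 = d7/4 = 7/2
  d9 = d8*2 = 7
  d10 = d2 - d9*3 + 5 = -11
Walk from origin (0, 0):
  seg 1: right by d2 = 5 → (5, 0)
  seg 2: left by d8 = 7/2 → (3/2, 0)
  seg 3: up by d9 = 7 → (3/2, 7)
  seg 4: up by d1 = 7 → (3/2, 14)
  seg 5: down by d8 = 7/2 → (3/2, 21/2)
  seg 6: up by d6 = -655/108 → (3/2, 479/108)
  seg 7: up by d2 = 5 → (3/2, 1019/108)
  seg 8: right by d8 = 7/2 → (5, 1019/108)
  seg 9: down by d10 = -11 → (5, 2207/108)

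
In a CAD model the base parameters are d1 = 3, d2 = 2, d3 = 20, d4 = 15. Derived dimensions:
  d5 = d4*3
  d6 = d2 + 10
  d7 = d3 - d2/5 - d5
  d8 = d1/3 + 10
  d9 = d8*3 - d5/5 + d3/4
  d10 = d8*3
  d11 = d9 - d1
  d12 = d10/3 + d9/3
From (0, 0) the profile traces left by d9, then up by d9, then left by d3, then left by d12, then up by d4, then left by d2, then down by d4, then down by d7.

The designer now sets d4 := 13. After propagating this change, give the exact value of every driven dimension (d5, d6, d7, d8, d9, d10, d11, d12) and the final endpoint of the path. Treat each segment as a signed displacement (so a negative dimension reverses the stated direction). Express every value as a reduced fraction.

Apply edit: d4 := 13
  d5 = d4*3 = 39
  d6 = d2 + 10 = 12
  d7 = d3 - d2/5 - d5 = -97/5
  d8 = d1/3 + 10 = 11
  d9 = d8*3 - d5/5 + d3/4 = 151/5
  d10 = d8*3 = 33
  d11 = d9 - d1 = 136/5
  d12 = d10/3 + d9/3 = 316/15
Walk from origin (0, 0):
  seg 1: left by d9 = 151/5 → (-151/5, 0)
  seg 2: up by d9 = 151/5 → (-151/5, 151/5)
  seg 3: left by d3 = 20 → (-251/5, 151/5)
  seg 4: left by d12 = 316/15 → (-1069/15, 151/5)
  seg 5: up by d4 = 13 → (-1069/15, 216/5)
  seg 6: left by d2 = 2 → (-1099/15, 216/5)
  seg 7: down by d4 = 13 → (-1099/15, 151/5)
  seg 8: down by d7 = -97/5 → (-1099/15, 248/5)

d5 = 39
d6 = 12
d7 = -97/5
d8 = 11
d9 = 151/5
d10 = 33
d11 = 136/5
d12 = 316/15
endpoint = (-1099/15, 248/5)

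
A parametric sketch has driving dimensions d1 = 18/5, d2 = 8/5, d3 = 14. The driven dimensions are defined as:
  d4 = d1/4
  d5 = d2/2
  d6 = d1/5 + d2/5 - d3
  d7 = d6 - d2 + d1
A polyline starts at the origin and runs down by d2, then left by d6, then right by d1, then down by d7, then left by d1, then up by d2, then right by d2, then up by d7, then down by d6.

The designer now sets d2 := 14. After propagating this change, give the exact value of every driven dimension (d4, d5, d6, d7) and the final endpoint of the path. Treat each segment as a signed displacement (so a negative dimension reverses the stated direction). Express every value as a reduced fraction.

d4 = 9/10
d5 = 7
d6 = -262/25
d7 = -522/25
endpoint = (612/25, 262/25)

Apply edit: d2 := 14
  d4 = d1/4 = 9/10
  d5 = d2/2 = 7
  d6 = d1/5 + d2/5 - d3 = -262/25
  d7 = d6 - d2 + d1 = -522/25
Walk from origin (0, 0):
  seg 1: down by d2 = 14 → (0, -14)
  seg 2: left by d6 = -262/25 → (262/25, -14)
  seg 3: right by d1 = 18/5 → (352/25, -14)
  seg 4: down by d7 = -522/25 → (352/25, 172/25)
  seg 5: left by d1 = 18/5 → (262/25, 172/25)
  seg 6: up by d2 = 14 → (262/25, 522/25)
  seg 7: right by d2 = 14 → (612/25, 522/25)
  seg 8: up by d7 = -522/25 → (612/25, 0)
  seg 9: down by d6 = -262/25 → (612/25, 262/25)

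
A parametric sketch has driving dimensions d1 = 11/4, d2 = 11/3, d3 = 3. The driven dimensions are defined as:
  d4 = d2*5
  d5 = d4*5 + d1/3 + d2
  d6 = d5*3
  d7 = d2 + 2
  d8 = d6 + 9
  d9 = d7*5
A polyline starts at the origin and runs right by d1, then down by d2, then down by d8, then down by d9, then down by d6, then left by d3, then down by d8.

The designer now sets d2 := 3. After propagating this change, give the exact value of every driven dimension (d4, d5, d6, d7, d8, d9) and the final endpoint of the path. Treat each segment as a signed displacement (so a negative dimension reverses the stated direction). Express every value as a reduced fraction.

d4 = 15
d5 = 947/12
d6 = 947/4
d7 = 5
d8 = 983/4
d9 = 25
endpoint = (-1/4, -3025/4)

Apply edit: d2 := 3
  d4 = d2*5 = 15
  d5 = d4*5 + d1/3 + d2 = 947/12
  d6 = d5*3 = 947/4
  d7 = d2 + 2 = 5
  d8 = d6 + 9 = 983/4
  d9 = d7*5 = 25
Walk from origin (0, 0):
  seg 1: right by d1 = 11/4 → (11/4, 0)
  seg 2: down by d2 = 3 → (11/4, -3)
  seg 3: down by d8 = 983/4 → (11/4, -995/4)
  seg 4: down by d9 = 25 → (11/4, -1095/4)
  seg 5: down by d6 = 947/4 → (11/4, -1021/2)
  seg 6: left by d3 = 3 → (-1/4, -1021/2)
  seg 7: down by d8 = 983/4 → (-1/4, -3025/4)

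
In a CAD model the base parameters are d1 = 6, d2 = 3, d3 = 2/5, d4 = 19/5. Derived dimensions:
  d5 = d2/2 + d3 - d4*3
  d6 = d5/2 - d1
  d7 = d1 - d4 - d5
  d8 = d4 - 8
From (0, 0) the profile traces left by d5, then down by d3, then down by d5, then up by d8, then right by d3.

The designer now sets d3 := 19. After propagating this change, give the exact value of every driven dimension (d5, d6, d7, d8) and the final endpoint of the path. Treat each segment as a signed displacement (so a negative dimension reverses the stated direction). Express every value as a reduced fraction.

Apply edit: d3 := 19
  d5 = d2/2 + d3 - d4*3 = 91/10
  d6 = d5/2 - d1 = -29/20
  d7 = d1 - d4 - d5 = -69/10
  d8 = d4 - 8 = -21/5
Walk from origin (0, 0):
  seg 1: left by d5 = 91/10 → (-91/10, 0)
  seg 2: down by d3 = 19 → (-91/10, -19)
  seg 3: down by d5 = 91/10 → (-91/10, -281/10)
  seg 4: up by d8 = -21/5 → (-91/10, -323/10)
  seg 5: right by d3 = 19 → (99/10, -323/10)

d5 = 91/10
d6 = -29/20
d7 = -69/10
d8 = -21/5
endpoint = (99/10, -323/10)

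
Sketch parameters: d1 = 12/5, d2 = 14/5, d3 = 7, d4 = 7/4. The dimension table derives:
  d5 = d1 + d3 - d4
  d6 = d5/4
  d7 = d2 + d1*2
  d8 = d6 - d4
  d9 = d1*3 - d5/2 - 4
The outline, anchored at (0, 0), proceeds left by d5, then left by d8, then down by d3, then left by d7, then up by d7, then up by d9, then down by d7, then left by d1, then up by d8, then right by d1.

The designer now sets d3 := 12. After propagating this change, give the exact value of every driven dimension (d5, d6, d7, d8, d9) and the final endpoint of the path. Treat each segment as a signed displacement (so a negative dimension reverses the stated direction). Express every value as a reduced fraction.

d5 = 253/20
d6 = 253/80
d7 = 38/5
d8 = 113/80
d9 = -25/8
endpoint = (-1733/80, -1097/80)

Apply edit: d3 := 12
  d5 = d1 + d3 - d4 = 253/20
  d6 = d5/4 = 253/80
  d7 = d2 + d1*2 = 38/5
  d8 = d6 - d4 = 113/80
  d9 = d1*3 - d5/2 - 4 = -25/8
Walk from origin (0, 0):
  seg 1: left by d5 = 253/20 → (-253/20, 0)
  seg 2: left by d8 = 113/80 → (-225/16, 0)
  seg 3: down by d3 = 12 → (-225/16, -12)
  seg 4: left by d7 = 38/5 → (-1733/80, -12)
  seg 5: up by d7 = 38/5 → (-1733/80, -22/5)
  seg 6: up by d9 = -25/8 → (-1733/80, -301/40)
  seg 7: down by d7 = 38/5 → (-1733/80, -121/8)
  seg 8: left by d1 = 12/5 → (-385/16, -121/8)
  seg 9: up by d8 = 113/80 → (-385/16, -1097/80)
  seg 10: right by d1 = 12/5 → (-1733/80, -1097/80)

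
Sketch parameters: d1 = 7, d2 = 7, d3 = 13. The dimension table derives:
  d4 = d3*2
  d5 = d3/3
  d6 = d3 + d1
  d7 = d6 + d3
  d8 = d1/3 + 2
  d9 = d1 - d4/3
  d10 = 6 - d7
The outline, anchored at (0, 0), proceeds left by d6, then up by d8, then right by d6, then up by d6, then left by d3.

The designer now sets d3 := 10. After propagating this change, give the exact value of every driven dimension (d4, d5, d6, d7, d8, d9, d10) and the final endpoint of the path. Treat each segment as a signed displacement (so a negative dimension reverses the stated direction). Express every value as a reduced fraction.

Apply edit: d3 := 10
  d4 = d3*2 = 20
  d5 = d3/3 = 10/3
  d6 = d3 + d1 = 17
  d7 = d6 + d3 = 27
  d8 = d1/3 + 2 = 13/3
  d9 = d1 - d4/3 = 1/3
  d10 = 6 - d7 = -21
Walk from origin (0, 0):
  seg 1: left by d6 = 17 → (-17, 0)
  seg 2: up by d8 = 13/3 → (-17, 13/3)
  seg 3: right by d6 = 17 → (0, 13/3)
  seg 4: up by d6 = 17 → (0, 64/3)
  seg 5: left by d3 = 10 → (-10, 64/3)

d4 = 20
d5 = 10/3
d6 = 17
d7 = 27
d8 = 13/3
d9 = 1/3
d10 = -21
endpoint = (-10, 64/3)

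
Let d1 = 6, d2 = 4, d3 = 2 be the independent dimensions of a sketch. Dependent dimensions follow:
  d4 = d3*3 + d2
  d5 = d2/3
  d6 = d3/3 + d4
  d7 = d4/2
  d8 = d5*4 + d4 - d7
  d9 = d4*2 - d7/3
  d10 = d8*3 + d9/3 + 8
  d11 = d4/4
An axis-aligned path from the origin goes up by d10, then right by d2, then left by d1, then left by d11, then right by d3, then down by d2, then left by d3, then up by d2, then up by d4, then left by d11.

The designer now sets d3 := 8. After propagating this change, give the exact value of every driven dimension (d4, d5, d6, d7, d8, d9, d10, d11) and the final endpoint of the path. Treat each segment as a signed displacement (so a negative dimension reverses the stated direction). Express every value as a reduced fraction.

Apply edit: d3 := 8
  d4 = d3*3 + d2 = 28
  d5 = d2/3 = 4/3
  d6 = d3/3 + d4 = 92/3
  d7 = d4/2 = 14
  d8 = d5*4 + d4 - d7 = 58/3
  d9 = d4*2 - d7/3 = 154/3
  d10 = d8*3 + d9/3 + 8 = 748/9
  d11 = d4/4 = 7
Walk from origin (0, 0):
  seg 1: up by d10 = 748/9 → (0, 748/9)
  seg 2: right by d2 = 4 → (4, 748/9)
  seg 3: left by d1 = 6 → (-2, 748/9)
  seg 4: left by d11 = 7 → (-9, 748/9)
  seg 5: right by d3 = 8 → (-1, 748/9)
  seg 6: down by d2 = 4 → (-1, 712/9)
  seg 7: left by d3 = 8 → (-9, 712/9)
  seg 8: up by d2 = 4 → (-9, 748/9)
  seg 9: up by d4 = 28 → (-9, 1000/9)
  seg 10: left by d11 = 7 → (-16, 1000/9)

d4 = 28
d5 = 4/3
d6 = 92/3
d7 = 14
d8 = 58/3
d9 = 154/3
d10 = 748/9
d11 = 7
endpoint = (-16, 1000/9)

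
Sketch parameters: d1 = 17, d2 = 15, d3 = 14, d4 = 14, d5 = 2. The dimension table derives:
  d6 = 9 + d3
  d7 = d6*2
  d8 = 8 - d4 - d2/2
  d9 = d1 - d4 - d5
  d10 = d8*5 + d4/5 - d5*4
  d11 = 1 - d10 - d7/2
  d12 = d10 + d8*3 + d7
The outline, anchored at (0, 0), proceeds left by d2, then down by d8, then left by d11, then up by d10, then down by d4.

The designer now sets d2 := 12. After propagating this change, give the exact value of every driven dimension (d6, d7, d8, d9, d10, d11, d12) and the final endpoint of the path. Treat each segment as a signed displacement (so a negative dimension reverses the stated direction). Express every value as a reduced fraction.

Apply edit: d2 := 12
  d6 = 9 + d3 = 23
  d7 = d6*2 = 46
  d8 = 8 - d4 - d2/2 = -12
  d9 = d1 - d4 - d5 = 1
  d10 = d8*5 + d4/5 - d5*4 = -326/5
  d11 = 1 - d10 - d7/2 = 216/5
  d12 = d10 + d8*3 + d7 = -276/5
Walk from origin (0, 0):
  seg 1: left by d2 = 12 → (-12, 0)
  seg 2: down by d8 = -12 → (-12, 12)
  seg 3: left by d11 = 216/5 → (-276/5, 12)
  seg 4: up by d10 = -326/5 → (-276/5, -266/5)
  seg 5: down by d4 = 14 → (-276/5, -336/5)

d6 = 23
d7 = 46
d8 = -12
d9 = 1
d10 = -326/5
d11 = 216/5
d12 = -276/5
endpoint = (-276/5, -336/5)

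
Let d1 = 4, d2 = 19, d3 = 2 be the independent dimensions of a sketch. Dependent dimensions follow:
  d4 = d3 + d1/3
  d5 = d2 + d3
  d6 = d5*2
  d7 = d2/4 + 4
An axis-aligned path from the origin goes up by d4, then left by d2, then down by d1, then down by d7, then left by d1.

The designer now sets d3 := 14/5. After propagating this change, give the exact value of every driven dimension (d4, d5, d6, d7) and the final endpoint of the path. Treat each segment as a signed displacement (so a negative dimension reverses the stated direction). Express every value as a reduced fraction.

d4 = 62/15
d5 = 109/5
d6 = 218/5
d7 = 35/4
endpoint = (-23, -517/60)

Apply edit: d3 := 14/5
  d4 = d3 + d1/3 = 62/15
  d5 = d2 + d3 = 109/5
  d6 = d5*2 = 218/5
  d7 = d2/4 + 4 = 35/4
Walk from origin (0, 0):
  seg 1: up by d4 = 62/15 → (0, 62/15)
  seg 2: left by d2 = 19 → (-19, 62/15)
  seg 3: down by d1 = 4 → (-19, 2/15)
  seg 4: down by d7 = 35/4 → (-19, -517/60)
  seg 5: left by d1 = 4 → (-23, -517/60)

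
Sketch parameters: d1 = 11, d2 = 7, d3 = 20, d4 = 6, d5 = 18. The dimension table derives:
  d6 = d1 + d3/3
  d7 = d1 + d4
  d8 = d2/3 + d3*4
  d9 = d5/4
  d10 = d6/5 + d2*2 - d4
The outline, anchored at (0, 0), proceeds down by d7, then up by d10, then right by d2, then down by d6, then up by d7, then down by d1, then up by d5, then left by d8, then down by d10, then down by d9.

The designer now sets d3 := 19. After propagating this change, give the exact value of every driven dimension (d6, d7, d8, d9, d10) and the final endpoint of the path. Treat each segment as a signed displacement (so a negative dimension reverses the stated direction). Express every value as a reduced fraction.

Apply edit: d3 := 19
  d6 = d1 + d3/3 = 52/3
  d7 = d1 + d4 = 17
  d8 = d2/3 + d3*4 = 235/3
  d9 = d5/4 = 9/2
  d10 = d6/5 + d2*2 - d4 = 172/15
Walk from origin (0, 0):
  seg 1: down by d7 = 17 → (0, -17)
  seg 2: up by d10 = 172/15 → (0, -83/15)
  seg 3: right by d2 = 7 → (7, -83/15)
  seg 4: down by d6 = 52/3 → (7, -343/15)
  seg 5: up by d7 = 17 → (7, -88/15)
  seg 6: down by d1 = 11 → (7, -253/15)
  seg 7: up by d5 = 18 → (7, 17/15)
  seg 8: left by d8 = 235/3 → (-214/3, 17/15)
  seg 9: down by d10 = 172/15 → (-214/3, -31/3)
  seg 10: down by d9 = 9/2 → (-214/3, -89/6)

d6 = 52/3
d7 = 17
d8 = 235/3
d9 = 9/2
d10 = 172/15
endpoint = (-214/3, -89/6)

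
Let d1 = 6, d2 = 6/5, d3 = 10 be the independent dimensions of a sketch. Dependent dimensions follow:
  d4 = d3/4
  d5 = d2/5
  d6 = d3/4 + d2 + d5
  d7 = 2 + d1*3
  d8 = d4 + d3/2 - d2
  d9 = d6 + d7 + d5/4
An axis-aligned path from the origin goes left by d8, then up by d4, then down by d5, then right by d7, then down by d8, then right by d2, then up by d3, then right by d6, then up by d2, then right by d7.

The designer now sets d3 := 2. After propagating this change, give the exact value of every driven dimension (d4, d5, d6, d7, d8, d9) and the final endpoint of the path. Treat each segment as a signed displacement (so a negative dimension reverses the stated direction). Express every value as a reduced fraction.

Apply edit: d3 := 2
  d4 = d3/4 = 1/2
  d5 = d2/5 = 6/25
  d6 = d3/4 + d2 + d5 = 97/50
  d7 = 2 + d1*3 = 20
  d8 = d4 + d3/2 - d2 = 3/10
  d9 = d6 + d7 + d5/4 = 22
Walk from origin (0, 0):
  seg 1: left by d8 = 3/10 → (-3/10, 0)
  seg 2: up by d4 = 1/2 → (-3/10, 1/2)
  seg 3: down by d5 = 6/25 → (-3/10, 13/50)
  seg 4: right by d7 = 20 → (197/10, 13/50)
  seg 5: down by d8 = 3/10 → (197/10, -1/25)
  seg 6: right by d2 = 6/5 → (209/10, -1/25)
  seg 7: up by d3 = 2 → (209/10, 49/25)
  seg 8: right by d6 = 97/50 → (571/25, 49/25)
  seg 9: up by d2 = 6/5 → (571/25, 79/25)
  seg 10: right by d7 = 20 → (1071/25, 79/25)

d4 = 1/2
d5 = 6/25
d6 = 97/50
d7 = 20
d8 = 3/10
d9 = 22
endpoint = (1071/25, 79/25)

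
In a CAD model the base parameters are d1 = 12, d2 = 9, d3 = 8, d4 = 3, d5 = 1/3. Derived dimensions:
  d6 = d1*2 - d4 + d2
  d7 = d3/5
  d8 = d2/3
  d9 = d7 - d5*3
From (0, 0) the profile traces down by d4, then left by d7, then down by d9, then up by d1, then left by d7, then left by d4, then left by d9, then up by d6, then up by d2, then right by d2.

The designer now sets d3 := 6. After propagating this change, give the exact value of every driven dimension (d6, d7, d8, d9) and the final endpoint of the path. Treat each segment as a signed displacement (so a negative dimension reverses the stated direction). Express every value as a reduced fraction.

d6 = 30
d7 = 6/5
d8 = 3
d9 = 1/5
endpoint = (17/5, 239/5)

Apply edit: d3 := 6
  d6 = d1*2 - d4 + d2 = 30
  d7 = d3/5 = 6/5
  d8 = d2/3 = 3
  d9 = d7 - d5*3 = 1/5
Walk from origin (0, 0):
  seg 1: down by d4 = 3 → (0, -3)
  seg 2: left by d7 = 6/5 → (-6/5, -3)
  seg 3: down by d9 = 1/5 → (-6/5, -16/5)
  seg 4: up by d1 = 12 → (-6/5, 44/5)
  seg 5: left by d7 = 6/5 → (-12/5, 44/5)
  seg 6: left by d4 = 3 → (-27/5, 44/5)
  seg 7: left by d9 = 1/5 → (-28/5, 44/5)
  seg 8: up by d6 = 30 → (-28/5, 194/5)
  seg 9: up by d2 = 9 → (-28/5, 239/5)
  seg 10: right by d2 = 9 → (17/5, 239/5)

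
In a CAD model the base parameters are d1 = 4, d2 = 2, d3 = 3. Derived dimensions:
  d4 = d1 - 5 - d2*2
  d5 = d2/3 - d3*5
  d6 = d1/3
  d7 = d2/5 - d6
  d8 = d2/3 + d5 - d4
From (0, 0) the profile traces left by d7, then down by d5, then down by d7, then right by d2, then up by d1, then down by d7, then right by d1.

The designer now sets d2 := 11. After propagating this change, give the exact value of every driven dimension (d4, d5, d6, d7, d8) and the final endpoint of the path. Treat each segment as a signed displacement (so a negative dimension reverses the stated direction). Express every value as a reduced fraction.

d4 = -23
d5 = -34/3
d6 = 4/3
d7 = 13/15
d8 = 46/3
endpoint = (212/15, 68/5)

Apply edit: d2 := 11
  d4 = d1 - 5 - d2*2 = -23
  d5 = d2/3 - d3*5 = -34/3
  d6 = d1/3 = 4/3
  d7 = d2/5 - d6 = 13/15
  d8 = d2/3 + d5 - d4 = 46/3
Walk from origin (0, 0):
  seg 1: left by d7 = 13/15 → (-13/15, 0)
  seg 2: down by d5 = -34/3 → (-13/15, 34/3)
  seg 3: down by d7 = 13/15 → (-13/15, 157/15)
  seg 4: right by d2 = 11 → (152/15, 157/15)
  seg 5: up by d1 = 4 → (152/15, 217/15)
  seg 6: down by d7 = 13/15 → (152/15, 68/5)
  seg 7: right by d1 = 4 → (212/15, 68/5)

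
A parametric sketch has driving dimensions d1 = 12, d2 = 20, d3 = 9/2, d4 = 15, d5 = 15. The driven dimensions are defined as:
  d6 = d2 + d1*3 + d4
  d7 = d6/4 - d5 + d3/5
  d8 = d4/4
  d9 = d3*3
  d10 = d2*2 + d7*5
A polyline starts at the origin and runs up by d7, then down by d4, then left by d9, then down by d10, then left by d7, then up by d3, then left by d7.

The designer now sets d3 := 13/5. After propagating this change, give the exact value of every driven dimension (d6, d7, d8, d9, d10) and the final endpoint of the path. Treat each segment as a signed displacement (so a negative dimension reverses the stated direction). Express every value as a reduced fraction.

d6 = 71
d7 = 327/100
d8 = 15/4
d9 = 39/5
d10 = 1127/20
endpoint = (-717/50, -1637/25)

Apply edit: d3 := 13/5
  d6 = d2 + d1*3 + d4 = 71
  d7 = d6/4 - d5 + d3/5 = 327/100
  d8 = d4/4 = 15/4
  d9 = d3*3 = 39/5
  d10 = d2*2 + d7*5 = 1127/20
Walk from origin (0, 0):
  seg 1: up by d7 = 327/100 → (0, 327/100)
  seg 2: down by d4 = 15 → (0, -1173/100)
  seg 3: left by d9 = 39/5 → (-39/5, -1173/100)
  seg 4: down by d10 = 1127/20 → (-39/5, -1702/25)
  seg 5: left by d7 = 327/100 → (-1107/100, -1702/25)
  seg 6: up by d3 = 13/5 → (-1107/100, -1637/25)
  seg 7: left by d7 = 327/100 → (-717/50, -1637/25)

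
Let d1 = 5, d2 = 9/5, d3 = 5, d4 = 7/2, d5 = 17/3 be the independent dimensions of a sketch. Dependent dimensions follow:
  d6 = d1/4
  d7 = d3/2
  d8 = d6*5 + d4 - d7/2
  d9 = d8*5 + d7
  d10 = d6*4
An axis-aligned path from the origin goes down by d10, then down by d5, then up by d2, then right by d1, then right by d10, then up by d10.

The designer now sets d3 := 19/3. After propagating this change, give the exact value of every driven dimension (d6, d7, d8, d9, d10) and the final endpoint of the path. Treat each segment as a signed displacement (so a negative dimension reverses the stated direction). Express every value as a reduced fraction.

Apply edit: d3 := 19/3
  d6 = d1/4 = 5/4
  d7 = d3/2 = 19/6
  d8 = d6*5 + d4 - d7/2 = 49/6
  d9 = d8*5 + d7 = 44
  d10 = d6*4 = 5
Walk from origin (0, 0):
  seg 1: down by d10 = 5 → (0, -5)
  seg 2: down by d5 = 17/3 → (0, -32/3)
  seg 3: up by d2 = 9/5 → (0, -133/15)
  seg 4: right by d1 = 5 → (5, -133/15)
  seg 5: right by d10 = 5 → (10, -133/15)
  seg 6: up by d10 = 5 → (10, -58/15)

d6 = 5/4
d7 = 19/6
d8 = 49/6
d9 = 44
d10 = 5
endpoint = (10, -58/15)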